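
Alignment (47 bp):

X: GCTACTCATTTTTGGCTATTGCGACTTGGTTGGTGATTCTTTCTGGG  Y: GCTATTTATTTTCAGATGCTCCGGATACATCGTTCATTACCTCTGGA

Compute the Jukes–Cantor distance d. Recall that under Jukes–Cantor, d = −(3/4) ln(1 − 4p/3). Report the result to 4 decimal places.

0.6284

The sequences differ at 20 of 47 sites, so p = 20/47 ≈ 0.425532.
d = −(3/4) ln(1 − 4p/3) = −0.75 ln(1 − 0.567376) = −0.75 ln(0.432624)
  = −0.75 × (-0.837886) = 0.628415 substitutions/site.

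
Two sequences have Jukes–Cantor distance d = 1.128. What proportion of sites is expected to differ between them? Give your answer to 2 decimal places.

0.58

p = (3/4)(1 − e^(−4d/3)) = 0.75 × (1 − e^(-1.504)) = 0.75 × (1 − 0.222239) = 0.583321.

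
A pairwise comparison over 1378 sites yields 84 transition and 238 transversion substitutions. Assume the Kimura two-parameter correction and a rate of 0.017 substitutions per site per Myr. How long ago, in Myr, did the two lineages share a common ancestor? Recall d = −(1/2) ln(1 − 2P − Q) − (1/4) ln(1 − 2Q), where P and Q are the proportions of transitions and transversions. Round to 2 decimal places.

P = 84/1378 ≈ 0.060958 and Q = 238/1378 ≈ 0.172714.
Under the Kimura two-parameter model, d = −½ ln(1 − 2P − Q) − ¼ ln(1 − 2Q).
1 − 2P − Q = 0.70537, giving −½ ln(0.70537) = 0.174516.
1 − 2Q = 0.654572, giving −¼ ln(0.654572) = 0.105943.
d = 0.174516 + 0.105943 = 0.280459.
Under a molecular clock d = 2μt, so t = d/(2μ) = 0.280459 / (2 × 0.017) = 8.25 Myr.

8.25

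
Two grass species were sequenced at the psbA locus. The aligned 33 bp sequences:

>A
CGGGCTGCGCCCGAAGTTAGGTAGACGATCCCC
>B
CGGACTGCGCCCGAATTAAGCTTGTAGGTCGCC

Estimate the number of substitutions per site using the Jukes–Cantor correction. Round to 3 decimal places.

0.339

The sequences differ at 9 of 33 sites (4, 16, 18, 21, 23, 25, 26, 28, 31), so p = 9/33 ≈ 0.272727.
d = −(3/4) ln(1 − 4p/3) = −0.75 ln(1 − 0.363636) = −0.75 ln(0.636364)
  = −0.75 × (-0.451985) = 0.338989 substitutions/site.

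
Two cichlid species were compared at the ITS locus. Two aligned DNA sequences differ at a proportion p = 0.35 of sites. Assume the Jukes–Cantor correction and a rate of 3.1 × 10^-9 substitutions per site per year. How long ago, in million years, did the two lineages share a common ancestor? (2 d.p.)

76.04

d = −(3/4) ln(1 − 4p/3) = −0.75 ln(1 − 0.466667) = −0.75 ln(0.533333)
  = −0.75 × (-0.628609) = 0.471457 substitutions/site.
Under a molecular clock d = 2μt, so t = d/(2μ) = 0.471457 / (2 × 3.1 × 10^-9) = 76.04 million years.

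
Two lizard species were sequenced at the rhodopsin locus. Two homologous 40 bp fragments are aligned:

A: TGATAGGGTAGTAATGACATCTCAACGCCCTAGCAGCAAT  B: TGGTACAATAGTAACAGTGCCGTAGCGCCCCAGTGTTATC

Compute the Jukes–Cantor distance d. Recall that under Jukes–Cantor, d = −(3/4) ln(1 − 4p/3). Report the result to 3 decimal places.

The sequences differ at 20 of 40 sites, so p = 20/40 = 0.5.
d = −(3/4) ln(1 − 4p/3) = −0.75 ln(1 − 0.666667) = −0.75 ln(0.333333)
  = −0.75 × (-1.098613) = 0.823960 substitutions/site.

0.824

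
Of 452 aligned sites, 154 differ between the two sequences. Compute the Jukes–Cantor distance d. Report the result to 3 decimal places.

p = 154/452 ≈ 0.340708.
d = −(3/4) ln(1 − 4p/3) = −0.75 ln(1 − 0.454277) = −0.75 ln(0.545723)
  = −0.75 × (-0.605644) = 0.454233 substitutions/site.

0.454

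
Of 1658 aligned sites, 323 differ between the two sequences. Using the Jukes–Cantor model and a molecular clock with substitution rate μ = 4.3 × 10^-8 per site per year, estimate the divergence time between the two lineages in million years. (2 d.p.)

p = 323/1658 ≈ 0.194813.
d = −(3/4) ln(1 − 4p/3) = −0.75 ln(1 − 0.259751) = −0.75 ln(0.740249)
  = −0.75 × (-0.300769) = 0.225577 substitutions/site.
Under a molecular clock d = 2μt, so t = d/(2μ) = 0.225577 / (2 × 4.3 × 10^-8) = 2.62 million years.

2.62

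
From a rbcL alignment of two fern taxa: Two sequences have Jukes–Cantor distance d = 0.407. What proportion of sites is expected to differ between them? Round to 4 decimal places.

p = (3/4)(1 − e^(−4d/3)) = 0.75 × (1 − e^(-0.542667)) = 0.75 × (1 − 0.581196) = 0.314103.

0.3141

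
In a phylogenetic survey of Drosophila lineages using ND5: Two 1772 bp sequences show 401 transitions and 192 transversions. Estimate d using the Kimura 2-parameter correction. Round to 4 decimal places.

0.4726

P = 401/1772 ≈ 0.226298 and Q = 192/1772 ≈ 0.108352.
Under the Kimura two-parameter model, d = −½ ln(1 − 2P − Q) − ¼ ln(1 − 2Q).
1 − 2P − Q = 0.439052, giving −½ ln(0.439052) = 0.411569.
1 − 2Q = 0.783296, giving −¼ ln(0.783296) = 0.061061.
d = 0.411569 + 0.061061 = 0.472630.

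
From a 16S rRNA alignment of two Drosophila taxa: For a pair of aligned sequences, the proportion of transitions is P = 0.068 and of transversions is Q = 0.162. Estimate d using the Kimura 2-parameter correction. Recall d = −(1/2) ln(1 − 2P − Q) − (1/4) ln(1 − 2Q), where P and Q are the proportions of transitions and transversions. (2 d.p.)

0.27

Under the Kimura two-parameter model, d = −½ ln(1 − 2P − Q) − ¼ ln(1 − 2Q).
1 − 2P − Q = 0.702, giving −½ ln(0.702) = 0.176911.
1 − 2Q = 0.676, giving −¼ ln(0.676) = 0.097891.
d = 0.176911 + 0.097891 = 0.274802.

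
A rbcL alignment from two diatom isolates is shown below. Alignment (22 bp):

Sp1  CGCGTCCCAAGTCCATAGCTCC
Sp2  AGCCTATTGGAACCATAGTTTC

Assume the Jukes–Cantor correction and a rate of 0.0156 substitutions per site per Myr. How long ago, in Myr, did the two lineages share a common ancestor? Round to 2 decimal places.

The sequences differ at 11 of 22 sites, so p = 11/22 = 0.5.
d = −(3/4) ln(1 − 4p/3) = −0.75 ln(1 − 0.666667) = −0.75 ln(0.333333)
  = −0.75 × (-1.098613) = 0.823960 substitutions/site.
Under a molecular clock d = 2μt, so t = d/(2μ) = 0.823960 / (2 × 0.0156) = 26.41 Myr.

26.41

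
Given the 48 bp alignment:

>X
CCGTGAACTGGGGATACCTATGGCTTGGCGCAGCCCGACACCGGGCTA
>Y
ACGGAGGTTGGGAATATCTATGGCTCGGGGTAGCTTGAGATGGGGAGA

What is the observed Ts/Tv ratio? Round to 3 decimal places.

1.571

Transitions are A↔G and C↔T; transversions are all other mismatches.
Transitions: 11. Transversions: 7.
R = 11/7 = 1.571428… ≈ 1.571 (to 3 d.p.).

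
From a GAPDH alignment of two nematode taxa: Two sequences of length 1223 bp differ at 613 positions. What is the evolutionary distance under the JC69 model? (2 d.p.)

p = 613/1223 ≈ 0.501226.
d = −(3/4) ln(1 − 4p/3) = −0.75 ln(1 − 0.668301) = −0.75 ln(0.331699)
  = −0.75 × (-1.103527) = 0.827645 substitutions/site.

0.83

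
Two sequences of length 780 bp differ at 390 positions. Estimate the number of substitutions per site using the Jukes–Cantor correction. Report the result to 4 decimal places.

0.8240

p = 390/780 = 0.5.
d = −(3/4) ln(1 − 4p/3) = −0.75 ln(1 − 0.666667) = −0.75 ln(0.333333)
  = −0.75 × (-1.098613) = 0.823960 substitutions/site.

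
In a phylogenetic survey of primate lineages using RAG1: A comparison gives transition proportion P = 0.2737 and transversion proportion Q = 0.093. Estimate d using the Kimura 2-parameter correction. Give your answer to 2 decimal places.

Under the Kimura two-parameter model, d = −½ ln(1 − 2P − Q) − ¼ ln(1 − 2Q).
1 − 2P − Q = 0.3596, giving −½ ln(0.3596) = 0.511381.
1 − 2Q = 0.814, giving −¼ ln(0.814) = 0.051449.
d = 0.511381 + 0.051449 = 0.562830.

0.56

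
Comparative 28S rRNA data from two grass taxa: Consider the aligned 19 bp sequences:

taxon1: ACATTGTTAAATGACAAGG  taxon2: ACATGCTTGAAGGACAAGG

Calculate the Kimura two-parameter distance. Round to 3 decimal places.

0.248

Of 19 sites, 1 differences are transitions and 3 are transversions, so P = 1/19 ≈ 0.052632 and Q = 3/19 ≈ 0.157895.
Under the Kimura two-parameter model, d = −½ ln(1 − 2P − Q) − ¼ ln(1 − 2Q).
1 − 2P − Q = 0.736841, giving −½ ln(0.736841) = 0.152692.
1 − 2Q = 0.68421, giving −¼ ln(0.68421) = 0.094873.
d = 0.152692 + 0.094873 = 0.247565.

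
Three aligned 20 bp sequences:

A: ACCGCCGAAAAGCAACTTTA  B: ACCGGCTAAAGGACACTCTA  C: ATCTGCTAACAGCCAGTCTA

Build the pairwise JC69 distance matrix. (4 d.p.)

d(A,B) = 0.3831, d(A,C) = 0.5716, d(B,C) = 0.3831

A–B: 6/20 sites differ → p = 0.3, d = −0.75 ln(1 − 0.4) = 0.383119 ≈ 0.3831.
A–C: 8/20 sites differ → p = 0.4, d = −0.75 ln(1 − 0.533333) = 0.571605 ≈ 0.5716.
B–C: 6/20 sites differ → p = 0.3, d = −0.75 ln(1 − 0.4) = 0.383119 ≈ 0.3831.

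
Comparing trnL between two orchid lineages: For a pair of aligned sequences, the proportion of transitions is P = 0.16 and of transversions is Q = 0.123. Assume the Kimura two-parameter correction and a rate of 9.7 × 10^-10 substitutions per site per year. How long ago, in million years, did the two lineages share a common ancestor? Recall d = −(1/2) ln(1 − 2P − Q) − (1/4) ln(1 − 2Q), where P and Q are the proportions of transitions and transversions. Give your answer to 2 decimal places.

Under the Kimura two-parameter model, d = −½ ln(1 − 2P − Q) − ¼ ln(1 − 2Q).
1 − 2P − Q = 0.557, giving −½ ln(0.557) = 0.292595.
1 − 2Q = 0.754, giving −¼ ln(0.754) = 0.070591.
d = 0.292595 + 0.070591 = 0.363186.
Under a molecular clock d = 2μt, so t = d/(2μ) = 0.363186 / (2 × 9.7 × 10^-10) = 187.21 million years.

187.21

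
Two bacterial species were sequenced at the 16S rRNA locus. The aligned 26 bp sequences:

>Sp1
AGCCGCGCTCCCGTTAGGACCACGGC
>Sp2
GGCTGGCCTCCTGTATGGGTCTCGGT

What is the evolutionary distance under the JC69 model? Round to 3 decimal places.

0.623

The sequences differ at 11 of 26 sites, so p = 11/26 ≈ 0.423077.
d = −(3/4) ln(1 − 4p/3) = −0.75 ln(1 − 0.564103) = −0.75 ln(0.435897)
  = −0.75 × (-0.830349) = 0.622762 substitutions/site.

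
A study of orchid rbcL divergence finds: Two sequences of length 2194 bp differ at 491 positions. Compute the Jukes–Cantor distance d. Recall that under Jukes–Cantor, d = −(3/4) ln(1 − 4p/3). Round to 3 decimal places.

0.266

p = 491/2194 ≈ 0.223792.
d = −(3/4) ln(1 − 4p/3) = −0.75 ln(1 − 0.298389) = −0.75 ln(0.701611)
  = −0.75 × (-0.354376) = 0.265782 substitutions/site.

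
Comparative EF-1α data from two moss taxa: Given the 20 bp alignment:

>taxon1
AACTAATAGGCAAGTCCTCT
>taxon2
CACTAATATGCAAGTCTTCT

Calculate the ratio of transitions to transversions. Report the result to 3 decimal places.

0.500

Transitions are A↔G and C↔T; transversions are all other mismatches.
Transitions: 1. Transversions: 2.
R = 1/2 = 0.500.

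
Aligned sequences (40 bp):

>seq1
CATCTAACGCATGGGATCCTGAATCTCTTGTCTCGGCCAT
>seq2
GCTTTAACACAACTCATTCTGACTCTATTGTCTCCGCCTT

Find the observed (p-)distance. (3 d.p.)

The sequences differ at 13 of 40 positions.
p = 13/40 = 0.325.

0.325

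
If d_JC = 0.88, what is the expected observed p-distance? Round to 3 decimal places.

p = (3/4)(1 − e^(−4d/3)) = 0.75 × (1 − e^(-1.173333)) = 0.75 × (1 − 0.309334) = 0.518000.

0.518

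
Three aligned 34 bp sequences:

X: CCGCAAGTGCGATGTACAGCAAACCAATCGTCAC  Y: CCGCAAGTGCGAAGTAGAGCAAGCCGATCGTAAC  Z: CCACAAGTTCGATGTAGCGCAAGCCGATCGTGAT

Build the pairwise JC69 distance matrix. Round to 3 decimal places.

d(X,Y) = 0.164, d(X,Z) = 0.282, d(Y,Z) = 0.201

X–Y: 5/34 sites differ → p ≈ 0.147059, d = −0.75 ln(1 − 0.196079) = 0.163691 ≈ 0.164.
X–Z: 8/34 sites differ → p ≈ 0.235294, d = −0.75 ln(1 − 0.313725) = 0.282358 ≈ 0.282.
Y–Z: 6/34 sites differ → p ≈ 0.176471, d = −0.75 ln(1 − 0.235295) = 0.201199 ≈ 0.201.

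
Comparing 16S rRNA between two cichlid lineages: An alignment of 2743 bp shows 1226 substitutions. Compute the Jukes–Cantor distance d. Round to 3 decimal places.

0.680

p = 1226/2743 ≈ 0.446956.
d = −(3/4) ln(1 − 4p/3) = −0.75 ln(1 − 0.595941) = −0.75 ln(0.404059)
  = −0.75 × (-0.906194) = 0.679646 substitutions/site.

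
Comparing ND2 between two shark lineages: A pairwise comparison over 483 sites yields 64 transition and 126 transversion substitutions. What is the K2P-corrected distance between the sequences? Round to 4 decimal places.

P = 64/483 ≈ 0.132505 and Q = 126/483 ≈ 0.26087.
Under the Kimura two-parameter model, d = −½ ln(1 − 2P − Q) − ¼ ln(1 − 2Q).
1 − 2P − Q = 0.47412, giving −½ ln(0.47412) = 0.373147.
1 − 2Q = 0.47826, giving −¼ ln(0.47826) = 0.184400.
d = 0.373147 + 0.184400 = 0.557547.

0.5575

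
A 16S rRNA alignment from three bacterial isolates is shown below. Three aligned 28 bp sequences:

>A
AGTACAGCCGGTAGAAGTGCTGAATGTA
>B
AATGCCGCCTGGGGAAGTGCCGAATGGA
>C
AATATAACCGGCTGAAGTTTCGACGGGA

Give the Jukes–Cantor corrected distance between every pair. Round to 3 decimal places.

d(A,B) = 0.360, d(A,C) = 0.556, d(B,C) = 0.556

A–B: 8/28 sites differ → p ≈ 0.285714, d = −0.75 ln(1 − 0.380952) = 0.359679 ≈ 0.360.
A–C: 11/28 sites differ → p ≈ 0.392857, d = −0.75 ln(1 − 0.523809) = 0.556452 ≈ 0.556.
B–C: 11/28 sites differ → p ≈ 0.392857, d = −0.75 ln(1 − 0.523809) = 0.556452 ≈ 0.556.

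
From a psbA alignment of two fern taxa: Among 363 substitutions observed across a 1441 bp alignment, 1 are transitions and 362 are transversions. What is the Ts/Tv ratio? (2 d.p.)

R = 1/362 = 0.002762… ≈ 0.00 (to 2 d.p.).

0.00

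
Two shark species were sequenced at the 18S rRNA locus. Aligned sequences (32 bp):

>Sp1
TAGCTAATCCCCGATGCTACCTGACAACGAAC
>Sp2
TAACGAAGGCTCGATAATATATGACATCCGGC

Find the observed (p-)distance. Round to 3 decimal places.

0.406

The sequences differ at 13 of 32 positions.
p = 13/32 = 0.40625 ≈ 0.406 (to 3 d.p.).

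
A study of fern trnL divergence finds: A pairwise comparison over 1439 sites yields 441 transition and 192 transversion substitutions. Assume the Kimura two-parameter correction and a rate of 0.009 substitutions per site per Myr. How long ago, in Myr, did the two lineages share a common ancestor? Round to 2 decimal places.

42.42

P = 441/1439 ≈ 0.306463 and Q = 192/1439 ≈ 0.133426.
Under the Kimura two-parameter model, d = −½ ln(1 − 2P − Q) − ¼ ln(1 − 2Q).
1 − 2P − Q = 0.253648, giving −½ ln(0.253648) = 0.685904.
1 − 2Q = 0.733148, giving −¼ ln(0.733148) = 0.077602.
d = 0.685904 + 0.077602 = 0.763506.
Under a molecular clock d = 2μt, so t = d/(2μ) = 0.763506 / (2 × 0.009) = 42.42 Myr.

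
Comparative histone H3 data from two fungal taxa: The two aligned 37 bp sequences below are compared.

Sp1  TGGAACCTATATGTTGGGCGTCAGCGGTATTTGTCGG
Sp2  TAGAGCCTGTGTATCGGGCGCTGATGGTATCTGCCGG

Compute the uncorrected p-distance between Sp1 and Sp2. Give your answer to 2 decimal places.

0.35

The sequences differ at 13 of 37 positions.
p = 13/37 = 0.351351… ≈ 0.35 (to 2 d.p.).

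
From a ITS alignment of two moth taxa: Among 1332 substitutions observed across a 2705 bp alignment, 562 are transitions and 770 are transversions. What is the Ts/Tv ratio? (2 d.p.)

R = 562/770 = 0.729870… ≈ 0.73 (to 2 d.p.).

0.73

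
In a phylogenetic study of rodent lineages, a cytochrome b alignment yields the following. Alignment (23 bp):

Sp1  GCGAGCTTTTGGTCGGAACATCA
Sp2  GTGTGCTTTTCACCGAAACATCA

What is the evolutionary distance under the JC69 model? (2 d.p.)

The sequences differ at 6 of 23 sites (2, 4, 11, 12, 13, 16), so p = 6/23 ≈ 0.26087.
d = −(3/4) ln(1 − 4p/3) = −0.75 ln(1 − 0.347827) = −0.75 ln(0.652173)
  = −0.75 × (-0.427445) = 0.320584 substitutions/site.

0.32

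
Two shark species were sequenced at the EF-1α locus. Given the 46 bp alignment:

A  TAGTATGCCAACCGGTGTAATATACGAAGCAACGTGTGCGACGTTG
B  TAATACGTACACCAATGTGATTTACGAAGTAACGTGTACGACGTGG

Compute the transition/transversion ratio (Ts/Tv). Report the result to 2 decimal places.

Transitions are A↔G and C↔T; transversions are all other mismatches.
Transitions: 8. Transversions: 4.
R = 8/4 = 2.00.

2.00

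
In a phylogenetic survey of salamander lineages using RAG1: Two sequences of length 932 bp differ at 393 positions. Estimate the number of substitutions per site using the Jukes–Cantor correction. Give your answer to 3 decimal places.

0.620

p = 393/932 ≈ 0.421674.
d = −(3/4) ln(1 − 4p/3) = −0.75 ln(1 − 0.562232) = −0.75 ln(0.437768)
  = −0.75 × (-0.826066) = 0.619550 substitutions/site.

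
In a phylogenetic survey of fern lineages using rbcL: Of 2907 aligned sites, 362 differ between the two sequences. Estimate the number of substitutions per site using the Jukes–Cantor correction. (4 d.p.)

0.1362

p = 362/2907 ≈ 0.124527.
d = −(3/4) ln(1 − 4p/3) = −0.75 ln(1 − 0.166036) = −0.75 ln(0.833964)
  = −0.75 × (-0.181565) = 0.136174 substitutions/site.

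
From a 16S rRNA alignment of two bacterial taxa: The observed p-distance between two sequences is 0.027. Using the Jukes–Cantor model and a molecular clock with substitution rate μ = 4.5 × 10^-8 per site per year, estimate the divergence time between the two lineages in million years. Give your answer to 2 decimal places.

d = −(3/4) ln(1 − 4p/3) = −0.75 ln(1 − 0.036) = −0.75 ln(0.964)
  = −0.75 × (-0.036664) = 0.027498 substitutions/site.
Under a molecular clock d = 2μt, so t = d/(2μ) = 0.027498 / (2 × 4.5 × 10^-8) = 0.31 million years.

0.31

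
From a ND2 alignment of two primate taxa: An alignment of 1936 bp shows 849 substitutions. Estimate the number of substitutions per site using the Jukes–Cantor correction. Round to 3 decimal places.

0.659

p = 849/1936 ≈ 0.438533.
d = −(3/4) ln(1 − 4p/3) = −0.75 ln(1 − 0.584711) = −0.75 ln(0.415289)
  = −0.75 × (-0.878781) = 0.659086 substitutions/site.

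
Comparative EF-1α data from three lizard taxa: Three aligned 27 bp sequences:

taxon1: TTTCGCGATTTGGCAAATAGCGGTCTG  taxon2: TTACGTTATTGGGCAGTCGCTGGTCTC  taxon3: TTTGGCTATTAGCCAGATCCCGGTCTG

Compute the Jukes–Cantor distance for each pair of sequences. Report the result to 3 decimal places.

taxon1–taxon2: 11/27 sites differ → p ≈ 0.407407, d = −0.75 ln(1 − 0.543209) = 0.587647 ≈ 0.588.
taxon1–taxon3: 7/27 sites differ → p ≈ 0.259259, d = −0.75 ln(1 − 0.345679) = 0.318118 ≈ 0.318.
taxon2–taxon3: 10/27 sites differ → p ≈ 0.37037, d = −0.75 ln(1 − 0.493827) = 0.510658 ≈ 0.511.

d(taxon1,taxon2) = 0.588, d(taxon1,taxon3) = 0.318, d(taxon2,taxon3) = 0.511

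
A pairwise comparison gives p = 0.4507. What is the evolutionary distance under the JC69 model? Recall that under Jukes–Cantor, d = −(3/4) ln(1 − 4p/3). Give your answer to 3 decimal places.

d = −(3/4) ln(1 − 4p/3) = −0.75 ln(1 − 0.600933) = −0.75 ln(0.399067)
  = −0.75 × (-0.918626) = 0.688970 substitutions/site.

0.689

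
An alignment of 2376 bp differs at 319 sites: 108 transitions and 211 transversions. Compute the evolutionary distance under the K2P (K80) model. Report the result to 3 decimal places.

0.148

P = 108/2376 ≈ 0.045455 and Q = 211/2376 ≈ 0.088805.
Under the Kimura two-parameter model, d = −½ ln(1 − 2P − Q) − ¼ ln(1 − 2Q).
1 − 2P − Q = 0.820285, giving −½ ln(0.820285) = 0.099052.
1 − 2Q = 0.82239, giving −¼ ln(0.82239) = 0.048885.
d = 0.099052 + 0.048885 = 0.147937.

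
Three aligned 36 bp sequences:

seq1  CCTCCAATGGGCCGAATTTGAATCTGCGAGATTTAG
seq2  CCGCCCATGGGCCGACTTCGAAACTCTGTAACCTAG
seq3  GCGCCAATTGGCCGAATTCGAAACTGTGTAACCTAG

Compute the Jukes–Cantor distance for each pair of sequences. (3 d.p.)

seq1–seq2: 11/36 sites differ → p ≈ 0.305556, d = −0.75 ln(1 − 0.407408) = 0.392437 ≈ 0.392.
seq1–seq3: 10/36 sites differ → p ≈ 0.277778, d = −0.75 ln(1 − 0.370371) = 0.346968 ≈ 0.347.
seq2–seq3: 5/36 sites differ → p ≈ 0.138889, d = −0.75 ln(1 − 0.185185) = 0.153596 ≈ 0.154.

d(seq1,seq2) = 0.392, d(seq1,seq3) = 0.347, d(seq2,seq3) = 0.154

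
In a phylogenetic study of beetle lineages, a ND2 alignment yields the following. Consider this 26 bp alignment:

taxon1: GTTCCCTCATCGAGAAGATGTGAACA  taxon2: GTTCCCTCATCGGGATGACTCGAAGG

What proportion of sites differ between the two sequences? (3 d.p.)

The sequences differ at 7 of 26 positions (sites 13, 16, 19, 20, 21, 25, 26).
p = 7/26 = 0.269230… ≈ 0.269 (to 3 d.p.).

0.269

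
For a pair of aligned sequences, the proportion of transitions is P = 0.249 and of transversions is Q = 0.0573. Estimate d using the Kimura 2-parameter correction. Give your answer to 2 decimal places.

Under the Kimura two-parameter model, d = −½ ln(1 − 2P − Q) − ¼ ln(1 − 2Q).
1 − 2P − Q = 0.4447, giving −½ ln(0.4447) = 0.405178.
1 − 2Q = 0.8854, giving −¼ ln(0.8854) = 0.030429.
d = 0.405178 + 0.030429 = 0.435607.

0.44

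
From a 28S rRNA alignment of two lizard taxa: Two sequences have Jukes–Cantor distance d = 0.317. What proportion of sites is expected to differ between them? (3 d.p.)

p = (3/4)(1 − e^(−4d/3)) = 0.75 × (1 − e^(-0.422667)) = 0.75 × (1 − 0.655297) = 0.258527.

0.259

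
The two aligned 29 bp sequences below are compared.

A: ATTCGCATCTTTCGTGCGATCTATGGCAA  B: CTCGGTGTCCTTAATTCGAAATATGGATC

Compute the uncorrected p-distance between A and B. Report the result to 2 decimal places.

The sequences differ at 14 of 29 positions.
p = 14/29 = 0.482758… ≈ 0.48 (to 2 d.p.).

0.48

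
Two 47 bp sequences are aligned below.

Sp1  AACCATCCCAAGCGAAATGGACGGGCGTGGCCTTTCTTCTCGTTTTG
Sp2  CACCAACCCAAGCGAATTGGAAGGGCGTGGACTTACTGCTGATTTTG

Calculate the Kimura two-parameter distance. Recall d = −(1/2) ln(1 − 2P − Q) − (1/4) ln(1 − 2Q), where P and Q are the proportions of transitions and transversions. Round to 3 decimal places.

Of 47 sites, 1 differences are transitions and 8 are transversions, so P = 1/47 ≈ 0.021277 and Q = 8/47 ≈ 0.170213.
Under the Kimura two-parameter model, d = −½ ln(1 − 2P − Q) − ¼ ln(1 − 2Q).
1 − 2P − Q = 0.787233, giving −½ ln(0.787233) = 0.119616.
1 − 2Q = 0.659574, giving −¼ ln(0.659574) = 0.104040.
d = 0.119616 + 0.104040 = 0.223656.

0.224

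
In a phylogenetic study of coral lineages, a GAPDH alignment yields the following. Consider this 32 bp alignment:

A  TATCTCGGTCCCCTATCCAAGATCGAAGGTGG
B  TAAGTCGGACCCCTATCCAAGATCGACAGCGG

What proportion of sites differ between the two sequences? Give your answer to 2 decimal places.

The sequences differ at 6 of 32 positions (sites 3, 4, 9, 27, 28, 30).
p = 6/32 = 0.1875 ≈ 0.19 (to 2 d.p.).

0.19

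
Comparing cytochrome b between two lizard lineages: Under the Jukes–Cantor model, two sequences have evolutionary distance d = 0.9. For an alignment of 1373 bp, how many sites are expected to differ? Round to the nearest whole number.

Invert JC69: p = (3/4)(1 − e^(−4d/3)) = 0.75 × (1 − e^(-1.2)) = 0.75 × (1 − 0.301194) = 0.524105.
Expected differing sites = pL ≈ 0.524105 × 1373 = 719.596165 ≈ 720.

720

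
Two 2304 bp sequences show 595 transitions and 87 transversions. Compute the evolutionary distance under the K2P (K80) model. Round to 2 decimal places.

0.42

P = 595/2304 ≈ 0.258247 and Q = 87/2304 ≈ 0.03776.
Under the Kimura two-parameter model, d = −½ ln(1 − 2P − Q) − ¼ ln(1 − 2Q).
1 − 2P − Q = 0.445746, giving −½ ln(0.445746) = 0.404003.
1 − 2Q = 0.92448, giving −¼ ln(0.92448) = 0.019631.
d = 0.404003 + 0.019631 = 0.423634.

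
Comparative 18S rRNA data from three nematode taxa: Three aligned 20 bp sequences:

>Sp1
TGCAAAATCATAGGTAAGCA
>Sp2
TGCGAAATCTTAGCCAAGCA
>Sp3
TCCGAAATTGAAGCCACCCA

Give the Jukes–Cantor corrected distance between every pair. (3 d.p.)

Sp1–Sp2: 4/20 sites differ → p = 0.2, d = −0.75 ln(1 − 0.266667) = 0.232617 ≈ 0.233.
Sp1–Sp3: 9/20 sites differ → p = 0.45, d = −0.75 ln(1 − 0.6) = 0.687218 ≈ 0.687.
Sp2–Sp3: 6/20 sites differ → p = 0.3, d = −0.75 ln(1 − 0.4) = 0.383119 ≈ 0.383.

d(Sp1,Sp2) = 0.233, d(Sp1,Sp3) = 0.687, d(Sp2,Sp3) = 0.383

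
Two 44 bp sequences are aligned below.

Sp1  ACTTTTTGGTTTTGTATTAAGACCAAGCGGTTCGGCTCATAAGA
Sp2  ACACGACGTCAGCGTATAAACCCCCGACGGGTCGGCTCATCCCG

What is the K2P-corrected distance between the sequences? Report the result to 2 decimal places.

0.76

Of 44 sites, 7 differences are transitions and 14 are transversions, so P = 7/44 ≈ 0.159091 and Q = 14/44 ≈ 0.318182.
Under the Kimura two-parameter model, d = −½ ln(1 − 2P − Q) − ¼ ln(1 − 2Q).
1 − 2P − Q = 0.363636, giving −½ ln(0.363636) = 0.505801.
1 − 2Q = 0.363636, giving −¼ ln(0.363636) = 0.252900.
d = 0.505801 + 0.252900 = 0.758701.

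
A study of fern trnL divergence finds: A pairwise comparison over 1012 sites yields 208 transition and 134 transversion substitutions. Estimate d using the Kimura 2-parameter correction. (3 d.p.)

P = 208/1012 ≈ 0.205534 and Q = 134/1012 ≈ 0.132411.
Under the Kimura two-parameter model, d = −½ ln(1 − 2P − Q) − ¼ ln(1 − 2Q).
1 − 2P − Q = 0.456521, giving −½ ln(0.456521) = 0.392060.
1 − 2Q = 0.735178, giving −¼ ln(0.735178) = 0.076911.
d = 0.392060 + 0.076911 = 0.468971.

0.469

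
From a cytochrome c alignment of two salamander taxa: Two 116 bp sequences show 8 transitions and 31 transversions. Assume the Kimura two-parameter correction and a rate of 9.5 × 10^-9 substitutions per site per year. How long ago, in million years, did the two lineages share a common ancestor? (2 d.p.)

P = 8/116 ≈ 0.068966 and Q = 31/116 ≈ 0.267241.
Under the Kimura two-parameter model, d = −½ ln(1 − 2P − Q) − ¼ ln(1 − 2Q).
1 − 2P − Q = 0.594827, giving −½ ln(0.594827) = 0.259742.
1 − 2Q = 0.465518, giving −¼ ln(0.465518) = 0.191151.
d = 0.259742 + 0.191151 = 0.450893.
Under a molecular clock d = 2μt, so t = d/(2μ) = 0.450893 / (2 × 9.5 × 10^-9) = 23.73 million years.

23.73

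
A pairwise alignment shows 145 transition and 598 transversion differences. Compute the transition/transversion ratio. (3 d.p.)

0.242

R = 145/598 = 0.242474… ≈ 0.242 (to 3 d.p.).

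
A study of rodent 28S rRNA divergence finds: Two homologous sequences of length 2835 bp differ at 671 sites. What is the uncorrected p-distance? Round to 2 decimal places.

0.24

p = 671/2835 = 0.236684… ≈ 0.24 (to 2 d.p.).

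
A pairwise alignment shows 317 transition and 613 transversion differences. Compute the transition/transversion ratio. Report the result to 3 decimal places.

R = 317/613 = 0.517128… ≈ 0.517 (to 3 d.p.).

0.517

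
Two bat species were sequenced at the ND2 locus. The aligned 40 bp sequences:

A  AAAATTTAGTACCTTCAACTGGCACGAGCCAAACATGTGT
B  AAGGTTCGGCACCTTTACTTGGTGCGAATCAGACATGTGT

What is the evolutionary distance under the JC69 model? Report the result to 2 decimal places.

The sequences differ at 13 of 40 sites, so p = 13/40 = 0.325.
d = −(3/4) ln(1 − 4p/3) = −0.75 ln(1 − 0.433333) = −0.75 ln(0.566667)
  = −0.75 × (-0.567983) = 0.425987 substitutions/site.

0.43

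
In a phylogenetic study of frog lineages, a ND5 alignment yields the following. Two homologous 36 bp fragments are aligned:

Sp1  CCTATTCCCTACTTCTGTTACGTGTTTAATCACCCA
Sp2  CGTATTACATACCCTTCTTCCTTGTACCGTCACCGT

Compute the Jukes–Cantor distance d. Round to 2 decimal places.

The sequences differ at 15 of 36 sites, so p = 15/36 ≈ 0.416667.
d = −(3/4) ln(1 − 4p/3) = −0.75 ln(1 − 0.555556) = −0.75 ln(0.444444)
  = −0.75 × (-0.810931) = 0.608198 substitutions/site.

0.61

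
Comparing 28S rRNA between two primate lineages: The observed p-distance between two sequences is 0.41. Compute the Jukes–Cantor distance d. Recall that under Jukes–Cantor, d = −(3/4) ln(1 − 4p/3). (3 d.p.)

0.593

d = −(3/4) ln(1 − 4p/3) = −0.75 ln(1 − 0.546667) = −0.75 ln(0.453333)
  = −0.75 × (-0.791128) = 0.593346 substitutions/site.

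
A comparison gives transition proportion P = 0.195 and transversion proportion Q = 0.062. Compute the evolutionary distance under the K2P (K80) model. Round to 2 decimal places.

Under the Kimura two-parameter model, d = −½ ln(1 − 2P − Q) − ¼ ln(1 − 2Q).
1 − 2P − Q = 0.548, giving −½ ln(0.548) = 0.300740.
1 − 2Q = 0.876, giving −¼ ln(0.876) = 0.033097.
d = 0.300740 + 0.033097 = 0.333837.

0.33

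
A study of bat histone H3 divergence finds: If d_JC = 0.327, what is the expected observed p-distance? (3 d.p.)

p = (3/4)(1 − e^(−4d/3)) = 0.75 × (1 − e^(-0.436)) = 0.75 × (1 − 0.646618) = 0.265037.

0.265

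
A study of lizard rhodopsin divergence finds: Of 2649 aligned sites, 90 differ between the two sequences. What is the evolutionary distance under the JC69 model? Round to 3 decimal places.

0.035

p = 90/2649 ≈ 0.033975.
d = −(3/4) ln(1 − 4p/3) = −0.75 ln(1 − 0.0453) = −0.75 ln(0.9547)
  = −0.75 × (-0.046358) = 0.034769 substitutions/site.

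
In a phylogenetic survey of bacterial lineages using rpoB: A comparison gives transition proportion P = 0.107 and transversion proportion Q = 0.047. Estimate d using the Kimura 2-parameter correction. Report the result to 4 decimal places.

0.1759

Under the Kimura two-parameter model, d = −½ ln(1 − 2P − Q) − ¼ ln(1 − 2Q).
1 − 2P − Q = 0.739, giving −½ ln(0.739) = 0.151229.
1 − 2Q = 0.906, giving −¼ ln(0.906) = 0.024679.
d = 0.151229 + 0.024679 = 0.175908.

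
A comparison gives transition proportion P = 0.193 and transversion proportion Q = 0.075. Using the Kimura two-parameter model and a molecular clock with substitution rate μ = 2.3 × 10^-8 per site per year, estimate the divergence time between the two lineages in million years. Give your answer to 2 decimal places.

Under the Kimura two-parameter model, d = −½ ln(1 − 2P − Q) − ¼ ln(1 − 2Q).
1 − 2P − Q = 0.539, giving −½ ln(0.539) = 0.309020.
1 − 2Q = 0.85, giving −¼ ln(0.85) = 0.040630.
d = 0.309020 + 0.040630 = 0.349650.
Under a molecular clock d = 2μt, so t = d/(2μ) = 0.349650 / (2 × 2.3 × 10^-8) = 7.60 million years.

7.60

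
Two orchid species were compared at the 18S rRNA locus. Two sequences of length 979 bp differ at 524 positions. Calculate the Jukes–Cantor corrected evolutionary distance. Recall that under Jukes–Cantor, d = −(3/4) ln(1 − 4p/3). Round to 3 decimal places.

0.938

p = 524/979 ≈ 0.53524.
d = −(3/4) ln(1 − 4p/3) = −0.75 ln(1 − 0.713653) = −0.75 ln(0.286347)
  = −0.75 × (-1.250551) = 0.937913 substitutions/site.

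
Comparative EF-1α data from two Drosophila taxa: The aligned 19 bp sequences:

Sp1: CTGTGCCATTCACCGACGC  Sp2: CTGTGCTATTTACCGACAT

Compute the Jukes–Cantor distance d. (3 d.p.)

The sequences differ at 4 of 19 sites (7, 11, 18, 19), so p = 4/19 ≈ 0.210526.
d = −(3/4) ln(1 − 4p/3) = −0.75 ln(1 − 0.280701) = −0.75 ln(0.719299)
  = −0.75 × (-0.329478) = 0.247109 substitutions/site.

0.247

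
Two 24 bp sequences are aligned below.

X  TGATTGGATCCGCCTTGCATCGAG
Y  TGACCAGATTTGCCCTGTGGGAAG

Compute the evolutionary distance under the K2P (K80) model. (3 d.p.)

0.941

Of 24 sites, 9 differences are transitions and 2 are transversions, so P = 9/24 = 0.375 and Q = 2/24 ≈ 0.083333.
Under the Kimura two-parameter model, d = −½ ln(1 − 2P − Q) − ¼ ln(1 − 2Q).
1 − 2P − Q = 0.166667, giving −½ ln(0.166667) = 0.895879.
1 − 2Q = 0.833334, giving −¼ ln(0.833334) = 0.045580.
d = 0.895879 + 0.045580 = 0.941459.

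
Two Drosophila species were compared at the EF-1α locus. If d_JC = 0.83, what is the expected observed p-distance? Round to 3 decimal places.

0.502

p = (3/4)(1 − e^(−4d/3)) = 0.75 × (1 − e^(-1.106667)) = 0.75 × (1 − 0.330659) = 0.502006.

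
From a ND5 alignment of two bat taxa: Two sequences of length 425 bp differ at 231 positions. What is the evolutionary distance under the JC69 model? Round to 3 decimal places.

0.967

p = 231/425 ≈ 0.543529.
d = −(3/4) ln(1 − 4p/3) = −0.75 ln(1 − 0.724705) = −0.75 ln(0.275295)
  = −0.75 × (-1.289912) = 0.967434 substitutions/site.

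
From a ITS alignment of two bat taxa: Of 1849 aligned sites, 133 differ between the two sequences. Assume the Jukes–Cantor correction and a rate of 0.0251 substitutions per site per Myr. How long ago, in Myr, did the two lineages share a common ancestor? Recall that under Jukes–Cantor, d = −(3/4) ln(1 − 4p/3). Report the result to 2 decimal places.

1.51

p = 133/1849 ≈ 0.071931.
d = −(3/4) ln(1 − 4p/3) = −0.75 ln(1 − 0.095908) = −0.75 ln(0.904092)
  = −0.75 × (-0.100824) = 0.075618 substitutions/site.
Under a molecular clock d = 2μt, so t = d/(2μ) = 0.075618 / (2 × 0.0251) = 1.51 Myr.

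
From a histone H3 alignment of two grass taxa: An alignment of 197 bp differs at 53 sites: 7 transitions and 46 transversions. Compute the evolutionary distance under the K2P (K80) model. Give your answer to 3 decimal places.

0.339

P = 7/197 ≈ 0.035533 and Q = 46/197 ≈ 0.233503.
Under the Kimura two-parameter model, d = −½ ln(1 − 2P − Q) − ¼ ln(1 − 2Q).
1 − 2P − Q = 0.695431, giving −½ ln(0.695431) = 0.181612.
1 − 2Q = 0.532994, giving −¼ ln(0.532994) = 0.157311.
d = 0.181612 + 0.157311 = 0.338923.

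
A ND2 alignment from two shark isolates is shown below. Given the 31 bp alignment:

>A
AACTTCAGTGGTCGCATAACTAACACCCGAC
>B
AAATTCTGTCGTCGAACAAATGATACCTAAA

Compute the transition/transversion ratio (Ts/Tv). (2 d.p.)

Transitions are A↔G and C↔T; transversions are all other mismatches.
Transitions: 5. Transversions: 6.
R = 5/6 = 0.833333… ≈ 0.83 (to 2 d.p.).

0.83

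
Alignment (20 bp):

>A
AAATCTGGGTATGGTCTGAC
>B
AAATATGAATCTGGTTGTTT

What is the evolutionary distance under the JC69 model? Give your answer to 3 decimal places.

The sequences differ at 9 of 20 sites (5, 8, 9, 11, 16, 17, 18, 19, 20), so p = 9/20 = 0.45.
d = −(3/4) ln(1 − 4p/3) = −0.75 ln(1 − 0.6) = −0.75 ln(0.4)
  = −0.75 × (-0.916291) = 0.687218 substitutions/site.

0.687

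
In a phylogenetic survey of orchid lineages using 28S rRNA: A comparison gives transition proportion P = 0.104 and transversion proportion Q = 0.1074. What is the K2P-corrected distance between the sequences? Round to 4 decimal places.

Under the Kimura two-parameter model, d = −½ ln(1 − 2P − Q) − ¼ ln(1 − 2Q).
1 − 2P − Q = 0.6846, giving −½ ln(0.6846) = 0.189460.
1 − 2Q = 0.7852, giving −¼ ln(0.7852) = 0.060454.
d = 0.189460 + 0.060454 = 0.249914.

0.2499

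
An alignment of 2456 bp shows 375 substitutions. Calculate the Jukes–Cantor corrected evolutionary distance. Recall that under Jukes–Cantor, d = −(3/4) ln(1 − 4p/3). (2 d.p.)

0.17

p = 375/2456 ≈ 0.152687.
d = −(3/4) ln(1 − 4p/3) = −0.75 ln(1 − 0.203583) = −0.75 ln(0.796417)
  = −0.75 × (-0.227632) = 0.170724 substitutions/site.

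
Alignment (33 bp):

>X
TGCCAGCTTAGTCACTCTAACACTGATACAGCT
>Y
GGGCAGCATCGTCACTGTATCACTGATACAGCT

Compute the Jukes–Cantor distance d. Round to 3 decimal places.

0.208

The sequences differ at 6 of 33 sites (1, 3, 8, 10, 17, 20), so p = 6/33 ≈ 0.181818.
d = −(3/4) ln(1 − 4p/3) = −0.75 ln(1 − 0.242424) = −0.75 ln(0.757576)
  = −0.75 × (-0.277631) = 0.208223 substitutions/site.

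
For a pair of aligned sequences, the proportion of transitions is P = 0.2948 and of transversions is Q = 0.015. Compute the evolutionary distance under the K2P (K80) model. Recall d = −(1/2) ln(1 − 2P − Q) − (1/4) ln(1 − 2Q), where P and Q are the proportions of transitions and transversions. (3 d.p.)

Under the Kimura two-parameter model, d = −½ ln(1 − 2P − Q) − ¼ ln(1 − 2Q).
1 − 2P − Q = 0.3954, giving −½ ln(0.3954) = 0.463929.
1 − 2Q = 0.97, giving −¼ ln(0.97) = 0.007615.
d = 0.463929 + 0.007615 = 0.471544.

0.472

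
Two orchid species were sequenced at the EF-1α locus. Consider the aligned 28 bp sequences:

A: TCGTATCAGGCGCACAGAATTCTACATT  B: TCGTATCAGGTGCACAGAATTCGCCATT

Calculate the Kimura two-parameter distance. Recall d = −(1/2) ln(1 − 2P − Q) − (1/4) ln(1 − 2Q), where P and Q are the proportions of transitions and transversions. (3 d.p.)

Of 28 sites, 1 differences are transitions and 2 are transversions, so P = 1/28 ≈ 0.035714 and Q = 2/28 ≈ 0.071429.
Under the Kimura two-parameter model, d = −½ ln(1 − 2P − Q) − ¼ ln(1 − 2Q).
1 − 2P − Q = 0.857143, giving −½ ln(0.857143) = 0.077075.
1 − 2Q = 0.857142, giving −¼ ln(0.857142) = 0.038538.
d = 0.077075 + 0.038538 = 0.115613.

0.116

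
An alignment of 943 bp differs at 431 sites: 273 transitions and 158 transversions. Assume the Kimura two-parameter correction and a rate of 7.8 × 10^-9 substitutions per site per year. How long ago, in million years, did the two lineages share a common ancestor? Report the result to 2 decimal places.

P = 273/943 ≈ 0.289502 and Q = 158/943 ≈ 0.16755.
Under the Kimura two-parameter model, d = −½ ln(1 − 2P − Q) − ¼ ln(1 − 2Q).
1 − 2P − Q = 0.253446, giving −½ ln(0.253446) = 0.686302.
1 − 2Q = 0.6649, giving −¼ ln(0.6649) = 0.102030.
d = 0.686302 + 0.102030 = 0.788332.
Under a molecular clock d = 2μt, so t = d/(2μ) = 0.788332 / (2 × 7.8 × 10^-9) = 50.53 million years.

50.53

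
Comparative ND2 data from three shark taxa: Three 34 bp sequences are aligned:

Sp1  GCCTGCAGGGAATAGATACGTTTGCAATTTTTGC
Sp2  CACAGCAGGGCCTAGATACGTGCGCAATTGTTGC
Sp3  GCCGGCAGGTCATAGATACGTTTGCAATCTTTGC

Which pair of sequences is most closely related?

Sp1–Sp2: 8/34 differ, p = 0.235, d = 0.282.
Sp1–Sp3: 4/34 differ, p = 0.118, d = 0.128.
Sp2–Sp3: 9/34 differ, p = 0.265, d = 0.326.
The smallest distance is between Sp1 and Sp3.

Sp1 and Sp3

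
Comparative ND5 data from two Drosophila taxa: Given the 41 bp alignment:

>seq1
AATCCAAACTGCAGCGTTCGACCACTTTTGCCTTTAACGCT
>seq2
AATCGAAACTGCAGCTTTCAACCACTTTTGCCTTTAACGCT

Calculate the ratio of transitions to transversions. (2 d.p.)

Transitions are A↔G and C↔T; transversions are all other mismatches.
Transitions: 1. Transversions: 2.
R = 1/2 = 0.50.

0.50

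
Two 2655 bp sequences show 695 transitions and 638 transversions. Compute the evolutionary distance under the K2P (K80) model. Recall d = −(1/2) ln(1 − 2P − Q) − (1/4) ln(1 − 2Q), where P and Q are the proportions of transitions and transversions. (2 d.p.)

P = 695/2655 ≈ 0.26177 and Q = 638/2655 ≈ 0.240301.
Under the Kimura two-parameter model, d = −½ ln(1 − 2P − Q) − ¼ ln(1 − 2Q).
1 − 2P − Q = 0.236159, giving −½ ln(0.236159) = 0.721625.
1 − 2Q = 0.519398, giving −¼ ln(0.519398) = 0.163771.
d = 0.721625 + 0.163771 = 0.885396.

0.89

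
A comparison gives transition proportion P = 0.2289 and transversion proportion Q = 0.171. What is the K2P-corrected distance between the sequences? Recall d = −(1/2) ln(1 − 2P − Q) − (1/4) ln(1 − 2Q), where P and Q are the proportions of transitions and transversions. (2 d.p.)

Under the Kimura two-parameter model, d = −½ ln(1 − 2P − Q) − ¼ ln(1 − 2Q).
1 − 2P − Q = 0.3712, giving −½ ln(0.3712) = 0.495507.
1 − 2Q = 0.658, giving −¼ ln(0.658) = 0.104638.
d = 0.495507 + 0.104638 = 0.600145.

0.60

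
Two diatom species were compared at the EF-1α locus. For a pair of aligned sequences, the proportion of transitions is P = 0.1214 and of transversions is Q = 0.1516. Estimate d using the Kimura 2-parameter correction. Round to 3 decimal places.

0.341

Under the Kimura two-parameter model, d = −½ ln(1 − 2P − Q) − ¼ ln(1 − 2Q).
1 − 2P − Q = 0.6056, giving −½ ln(0.6056) = 0.250768.
1 − 2Q = 0.6968, giving −¼ ln(0.6968) = 0.090314.
d = 0.250768 + 0.090314 = 0.341082.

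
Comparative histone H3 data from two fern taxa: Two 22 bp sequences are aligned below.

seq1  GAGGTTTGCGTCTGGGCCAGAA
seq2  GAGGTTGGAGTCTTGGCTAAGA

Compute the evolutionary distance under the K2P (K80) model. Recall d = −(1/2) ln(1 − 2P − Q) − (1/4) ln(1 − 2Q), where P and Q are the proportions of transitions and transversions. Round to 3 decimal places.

0.343

Of 22 sites, 3 differences are transitions and 3 are transversions, so P = 3/22 ≈ 0.136364 and Q = 3/22 ≈ 0.136364.
Under the Kimura two-parameter model, d = −½ ln(1 − 2P − Q) − ¼ ln(1 − 2Q).
1 − 2P − Q = 0.590908, giving −½ ln(0.590908) = 0.263047.
1 − 2Q = 0.727272, giving −¼ ln(0.727272) = 0.079614.
d = 0.263047 + 0.079614 = 0.342661.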